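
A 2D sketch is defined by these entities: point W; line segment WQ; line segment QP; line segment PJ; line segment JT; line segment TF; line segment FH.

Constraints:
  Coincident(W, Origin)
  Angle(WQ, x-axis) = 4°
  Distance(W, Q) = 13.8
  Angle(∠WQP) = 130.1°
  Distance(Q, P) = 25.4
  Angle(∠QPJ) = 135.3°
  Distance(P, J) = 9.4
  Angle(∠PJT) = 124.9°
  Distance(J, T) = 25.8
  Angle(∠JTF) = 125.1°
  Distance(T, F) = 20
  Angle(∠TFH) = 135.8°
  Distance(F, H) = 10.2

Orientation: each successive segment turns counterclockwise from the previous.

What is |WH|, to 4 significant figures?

28.15

W is at the origin; WQ runs at 4.0° with length 13.8, so Q = (13.77, 0.9626). ∠WQP = 130.1° gives QP at 53.90° from the x-axis; with |QP| = 25.4, P = (28.73, 21.49). ∠QPJ = 135.3° gives PJ at 98.60° from the x-axis; with |PJ| = 9.4, J = (27.33, 30.78). ∠PJT = 124.9° gives JT at 153.7° from the x-axis; with |JT| = 25.8, T = (4.197, 42.21). ∠JTF = 125.1° gives TF at -151.4° from the x-axis; with |TF| = 20.0, F = (-13.36, 32.64). ∠TFH = 135.8° gives FH at -107.2° from the x-axis; with |FH| = 10.2, H = (-16.38, 22.89). Then |WH| = |H − W| = 28.15.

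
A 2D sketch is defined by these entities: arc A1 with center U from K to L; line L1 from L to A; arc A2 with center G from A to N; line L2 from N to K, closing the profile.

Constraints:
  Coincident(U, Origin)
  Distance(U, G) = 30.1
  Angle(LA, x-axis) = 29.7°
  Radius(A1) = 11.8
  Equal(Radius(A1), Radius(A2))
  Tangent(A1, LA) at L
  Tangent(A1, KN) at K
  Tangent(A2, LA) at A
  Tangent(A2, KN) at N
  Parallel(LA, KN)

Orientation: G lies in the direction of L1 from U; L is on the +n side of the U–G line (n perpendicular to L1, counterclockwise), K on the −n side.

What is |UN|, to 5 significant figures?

32.330

The slot axis is L1's direction at 29.7°, so u = (cos 29.7°, sin 29.7°) = (0.86863, 0.49546) and n = (−sin 29.7°, cos 29.7°) = (-0.49546, 0.86863). U is at the origin and G lies 30.1 along u from U, so G = 30.1·u = (26.146, 14.913). Tangency of A1 to both parallel lines with radius 11.8 puts L and K at U ± 11.8·n: L = (-5.8464, 10.250), K = (5.8464, -10.250). Equal radii place A and N the same way about G: A = G + 11.8·n = (20.299, 25.163), N = G − 11.8·n = (31.992, 4.6635). Then |UN| = |N − U| = 32.330.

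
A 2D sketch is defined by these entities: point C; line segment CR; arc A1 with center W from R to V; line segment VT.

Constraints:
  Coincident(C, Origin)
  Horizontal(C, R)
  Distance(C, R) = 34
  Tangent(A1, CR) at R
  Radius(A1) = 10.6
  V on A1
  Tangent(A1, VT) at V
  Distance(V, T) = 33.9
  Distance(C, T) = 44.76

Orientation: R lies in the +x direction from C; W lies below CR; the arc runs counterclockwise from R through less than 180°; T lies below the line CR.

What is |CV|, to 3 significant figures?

25.1

C is at the origin; C and R share the same y with |CR| = 34.0 and R on the +x side, so R = (34.0, 0.00). Since A1 is tangent to CR there, WR ⟂ CR, so W = R + (0, -10.6) = (34.0, -10.6). Since WV ⟂ VT (tangency), |WT| = √(10.6² + 33.9²) = 35.5 regardless of where V sits on A1. So T lies on both circle(C, 44.76) and circle(W, 35.5); the below-CR intersection is T = (16.6, -41.6). V is the foot of the tangent from T: V = (23.6, -8.40).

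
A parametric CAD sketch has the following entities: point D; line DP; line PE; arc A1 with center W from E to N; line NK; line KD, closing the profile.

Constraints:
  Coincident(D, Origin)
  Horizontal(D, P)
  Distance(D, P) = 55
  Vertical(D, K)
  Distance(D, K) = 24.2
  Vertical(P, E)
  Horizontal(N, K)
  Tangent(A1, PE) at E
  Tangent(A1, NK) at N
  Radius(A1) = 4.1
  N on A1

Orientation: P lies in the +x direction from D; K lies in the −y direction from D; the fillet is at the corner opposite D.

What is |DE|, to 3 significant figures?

58.6

The virtual corner opposite D is at (55.0, -24.2). The tangent condition forces WE to be normal to PE and the tangent condition forces WN to be normal to NK, with radius 4.1, so the center W sits 4.1 in from both sides at W = (50.9, -20.1). That places the tangent points at E = (55.0, -20.1) on PE and N = (50.9, -24.2) on NK. Then |DE| = |E − D| = 58.6.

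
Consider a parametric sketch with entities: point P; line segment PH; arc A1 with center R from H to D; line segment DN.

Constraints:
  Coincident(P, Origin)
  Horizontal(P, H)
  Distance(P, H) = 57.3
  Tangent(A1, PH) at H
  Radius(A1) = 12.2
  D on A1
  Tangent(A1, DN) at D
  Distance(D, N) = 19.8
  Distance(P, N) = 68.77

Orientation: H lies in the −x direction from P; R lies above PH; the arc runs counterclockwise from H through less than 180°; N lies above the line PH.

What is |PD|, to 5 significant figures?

51.185

P is at the origin; PH is horizontal with |PH| = 57.3 and H on the −x side, so H = (-57.300, 0.0000). Since A1 is tangent to PH there, RH ⟂ PH, so R = H + (0, 12.2) = (-57.300, 12.200). Since RD ⟂ DN (tangency), |RN| = √(12.2² + 19.8²) = 23.257 regardless of where D sits on A1. So N lies on both circle(P, 68.77) and circle(R, 23.257); the above-PH intersection is N = (-58.960, 35.397). D is the foot of the tangent from N: D = (-47.397, 19.325).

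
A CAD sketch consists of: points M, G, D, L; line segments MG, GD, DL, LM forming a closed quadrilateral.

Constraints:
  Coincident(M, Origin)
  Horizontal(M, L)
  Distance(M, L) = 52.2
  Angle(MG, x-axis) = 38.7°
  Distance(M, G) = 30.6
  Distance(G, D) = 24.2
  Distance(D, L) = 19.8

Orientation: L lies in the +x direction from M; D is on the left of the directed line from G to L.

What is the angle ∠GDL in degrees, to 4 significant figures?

101.5°

Checks: |ML| = 52.20 ✓; |MG| = 30.60 ✓; |GD| = 24.20 ✓; |DL| = 19.80 ✓.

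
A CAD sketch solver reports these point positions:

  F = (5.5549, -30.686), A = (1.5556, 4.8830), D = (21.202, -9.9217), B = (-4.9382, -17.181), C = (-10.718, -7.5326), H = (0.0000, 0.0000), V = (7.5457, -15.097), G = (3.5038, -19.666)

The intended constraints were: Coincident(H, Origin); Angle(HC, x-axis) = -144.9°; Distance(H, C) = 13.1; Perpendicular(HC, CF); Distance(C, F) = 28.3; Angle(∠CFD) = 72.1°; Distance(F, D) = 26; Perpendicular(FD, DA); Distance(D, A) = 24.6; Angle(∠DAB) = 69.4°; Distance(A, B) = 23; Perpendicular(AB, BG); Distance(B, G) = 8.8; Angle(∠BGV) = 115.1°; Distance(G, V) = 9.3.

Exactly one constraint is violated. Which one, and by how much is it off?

Distance(G, V) = 9.3 — off by 3.20.

H = (0.00, 0.00) ✓; HC at -144.9° ✓; |HC| = 13.10 ✓; ∠(HC, CF) = 90.00° ✓; |CF| = 28.30 ✓; ∠CFD = 72.10° ✓; |FD| = 26.00 ✓; ∠(FD, DA) = 90.00° ✓; |DA| = 24.60 ✓; ∠DAB = 69.40° ✓; |AB| = 23.00 ✓; ∠(AB, BG) = 90.00° ✓; |BG| = 8.800 ✓; ∠BGV = 115.1° ✓; |GV| = 6.100 ✗.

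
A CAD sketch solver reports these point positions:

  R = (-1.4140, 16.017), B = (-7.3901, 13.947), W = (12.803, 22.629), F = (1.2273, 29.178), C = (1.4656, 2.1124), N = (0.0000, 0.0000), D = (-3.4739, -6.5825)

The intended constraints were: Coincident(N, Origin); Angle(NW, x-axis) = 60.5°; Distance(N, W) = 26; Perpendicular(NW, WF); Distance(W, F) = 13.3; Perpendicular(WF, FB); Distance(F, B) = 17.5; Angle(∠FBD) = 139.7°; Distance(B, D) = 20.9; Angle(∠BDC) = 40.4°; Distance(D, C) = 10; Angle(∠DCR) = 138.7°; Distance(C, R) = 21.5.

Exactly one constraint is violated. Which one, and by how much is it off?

Distance(C, R) = 21.5 — off by 7.30.

N = (0.00, 0.00) ✓; NW at 60.50° ✓; |NW| = 26.00 ✓; ∠(NW, WF) = 90.00° ✓; |WF| = 13.30 ✓; ∠(WF, FB) = 90.00° ✓; |FB| = 17.50 ✓; ∠FBD = 139.7° ✓; |BD| = 20.90 ✓; ∠BDC = 40.40° ✓; |DC| = 10.00 ✓; ∠DCR = 138.7° ✓; |CR| = 14.20 ✗.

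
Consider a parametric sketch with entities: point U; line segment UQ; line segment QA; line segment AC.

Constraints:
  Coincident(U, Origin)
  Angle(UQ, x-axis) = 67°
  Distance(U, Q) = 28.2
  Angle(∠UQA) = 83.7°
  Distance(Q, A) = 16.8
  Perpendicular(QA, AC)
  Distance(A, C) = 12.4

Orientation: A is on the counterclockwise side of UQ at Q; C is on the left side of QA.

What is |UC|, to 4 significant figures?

20.79

∠UQA = 83.7°, so QA runs at 67.0° + (180° − 83.7°) = 163.3° from the x-axis; with |QA| = 16.8, A = Q + 16.8·(cos 163.3°, sin 163.3°) = (-5.073, 30.79). The perpendicularity gives AC at right angles to QA; with |AC| = 12.4 on the left of QA, C = A + 12.4·(-0.2874, -0.9578) = (-8.636, 18.91). Then |UC| = |C − U| = 20.79.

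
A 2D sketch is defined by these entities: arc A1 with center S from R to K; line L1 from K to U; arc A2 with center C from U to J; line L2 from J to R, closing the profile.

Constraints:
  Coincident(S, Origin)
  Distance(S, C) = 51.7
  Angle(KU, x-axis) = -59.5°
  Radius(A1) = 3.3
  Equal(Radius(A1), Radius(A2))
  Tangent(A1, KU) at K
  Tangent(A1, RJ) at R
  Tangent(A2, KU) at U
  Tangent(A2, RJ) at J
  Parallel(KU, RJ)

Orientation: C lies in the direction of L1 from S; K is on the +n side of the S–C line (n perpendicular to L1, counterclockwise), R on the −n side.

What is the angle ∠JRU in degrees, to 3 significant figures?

7.28°

The slot axis is L1's direction at -59.5°, so u = (cos -59.5°, sin -59.5°) = (0.508, -0.862) and n = (−sin -59.5°, cos -59.5°) = (0.862, 0.508). S is at the origin and C lies 51.7 along u from S, so C = 51.7·u = (26.2, -44.5). Tangency of A1 to both parallel lines with radius 3.3 puts K and R at S ± 3.3·n: K = (2.84, 1.67), R = (-2.84, -1.67). Equal radii place U and J the same way about C: U = C + 3.3·n = (29.1, -42.9), J = C − 3.3·n = (23.4, -46.2). Then cos ∠JRU = RJ·RU / (|RJ||RU|), giving 7.28°.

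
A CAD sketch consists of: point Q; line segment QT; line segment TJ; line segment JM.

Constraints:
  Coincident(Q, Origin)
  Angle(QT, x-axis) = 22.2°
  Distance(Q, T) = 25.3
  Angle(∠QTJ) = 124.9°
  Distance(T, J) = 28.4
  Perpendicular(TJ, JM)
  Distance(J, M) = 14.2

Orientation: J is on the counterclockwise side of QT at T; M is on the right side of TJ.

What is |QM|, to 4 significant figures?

55.32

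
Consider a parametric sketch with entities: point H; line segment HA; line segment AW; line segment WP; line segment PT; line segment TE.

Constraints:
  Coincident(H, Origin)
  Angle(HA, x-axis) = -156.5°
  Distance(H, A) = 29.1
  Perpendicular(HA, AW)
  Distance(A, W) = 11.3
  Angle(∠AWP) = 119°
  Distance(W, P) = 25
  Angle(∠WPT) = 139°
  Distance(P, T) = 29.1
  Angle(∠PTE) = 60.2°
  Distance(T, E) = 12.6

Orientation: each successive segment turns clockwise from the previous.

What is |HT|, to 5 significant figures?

27.430

H is at the origin; HA runs at -156.5° with length 29.1, so A = (-26.686, -11.604). The perpendicularity gives AW at right angles to HA, so AW runs at 113.50°; with |AW| = 11.3, W = (-31.192, -1.2408). ∠AWP = 119.0° gives WP at 52.500° from the x-axis; with |WP| = 25.0, P = (-15.973, 18.593). ∠WPT = 139.0° gives PT at 11.500° from the x-axis; with |PT| = 29.1, T = (12.543, 24.395). Then |HT| = |T − H| = 27.430.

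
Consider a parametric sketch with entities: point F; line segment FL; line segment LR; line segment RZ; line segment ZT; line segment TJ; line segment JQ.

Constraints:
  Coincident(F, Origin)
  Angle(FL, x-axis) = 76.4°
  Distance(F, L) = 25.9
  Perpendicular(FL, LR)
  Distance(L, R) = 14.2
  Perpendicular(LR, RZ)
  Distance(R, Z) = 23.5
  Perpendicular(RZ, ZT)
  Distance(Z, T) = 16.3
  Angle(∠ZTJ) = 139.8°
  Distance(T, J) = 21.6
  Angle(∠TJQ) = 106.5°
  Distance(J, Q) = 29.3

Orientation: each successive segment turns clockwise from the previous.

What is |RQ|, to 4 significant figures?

27.21

∠ZTJ = 139.8° gives TJ at 126.2° from the x-axis; with |TJ| = 21.6, J = (-14.23, 20.26). ∠TJQ = 106.5° gives JQ at 52.70° from the x-axis; with |JQ| = 29.3, Q = (3.522, 43.56). Then |RQ| = |Q − R| = 27.21.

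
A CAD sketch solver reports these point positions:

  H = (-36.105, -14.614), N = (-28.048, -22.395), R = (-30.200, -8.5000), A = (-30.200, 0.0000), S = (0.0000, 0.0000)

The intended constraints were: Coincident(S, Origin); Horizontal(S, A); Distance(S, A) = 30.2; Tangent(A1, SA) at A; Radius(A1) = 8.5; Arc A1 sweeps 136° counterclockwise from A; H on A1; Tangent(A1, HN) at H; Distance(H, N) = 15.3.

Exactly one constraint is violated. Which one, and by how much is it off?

Distance(H, N) = 15.3 — off by 4.10.

S = (0.00, 0.00) ✓; S.y = 0.00, A.y = 0.00 ✓; |SA| = 30.20 ✓; ∠(RA, AS) = 90.00° ✓; |RA| = 8.500 ✓; bearing(R→H) − bearing(R→A) = 136.0° ✓; |RH| = 8.500 ✓; ∠(RH, HN) = 90.00° ✓; |HN| = 11.20 ✗.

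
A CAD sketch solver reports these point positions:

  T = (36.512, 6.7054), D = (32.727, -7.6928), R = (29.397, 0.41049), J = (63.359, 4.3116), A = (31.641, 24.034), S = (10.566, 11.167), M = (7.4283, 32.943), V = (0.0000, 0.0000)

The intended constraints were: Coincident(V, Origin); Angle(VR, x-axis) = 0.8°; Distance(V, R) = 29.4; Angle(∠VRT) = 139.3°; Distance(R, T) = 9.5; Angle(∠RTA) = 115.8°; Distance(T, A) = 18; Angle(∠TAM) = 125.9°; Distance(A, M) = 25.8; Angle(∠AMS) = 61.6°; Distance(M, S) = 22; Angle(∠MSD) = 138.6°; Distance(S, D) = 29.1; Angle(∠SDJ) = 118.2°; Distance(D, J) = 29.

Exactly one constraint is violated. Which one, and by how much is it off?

Distance(D, J) = 29 — off by 3.90.

V = (0.00, 0.00) ✓; VR at 0.8000° ✓; |VR| = 29.40 ✓; ∠VRT = 139.3° ✓; |RT| = 9.500 ✓; ∠RTA = 115.8° ✓; |TA| = 18.00 ✓; ∠TAM = 125.9° ✓; |AM| = 25.80 ✓; ∠AMS = 61.60° ✓; |MS| = 22.00 ✓; ∠MSD = 138.6° ✓; |SD| = 29.10 ✓; ∠SDJ = 118.2° ✓; |DJ| = 32.90 ✗.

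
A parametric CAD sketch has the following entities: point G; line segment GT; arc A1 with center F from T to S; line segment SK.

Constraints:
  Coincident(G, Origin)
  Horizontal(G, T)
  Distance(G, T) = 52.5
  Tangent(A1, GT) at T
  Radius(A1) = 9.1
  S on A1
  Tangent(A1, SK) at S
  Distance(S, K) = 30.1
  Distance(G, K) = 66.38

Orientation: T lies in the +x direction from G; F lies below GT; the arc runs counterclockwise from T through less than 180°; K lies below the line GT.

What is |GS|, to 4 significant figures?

45.34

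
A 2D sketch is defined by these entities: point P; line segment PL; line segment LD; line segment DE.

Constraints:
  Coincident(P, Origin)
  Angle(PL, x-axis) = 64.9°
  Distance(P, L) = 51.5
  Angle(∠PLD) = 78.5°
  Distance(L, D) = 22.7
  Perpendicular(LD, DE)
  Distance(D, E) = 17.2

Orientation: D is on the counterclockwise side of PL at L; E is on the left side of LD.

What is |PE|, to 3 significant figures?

35.5

P is at the origin; PL runs at 64.9° with length 51.5, so L = 51.5·(cos 64.9°, sin 64.9°) = (21.8, 46.6). ∠PLD = 78.5°, so LD runs at 64.9° + (180° − 78.5°) = 166° from the x-axis; with |LD| = 22.7, D = L + 22.7·(cos 166°, sin 166°) = (-0.217, 52.0). The perpendicularity gives DE at right angles to LD; with |DE| = 17.2 on the left of LD, E = D + 17.2·(-0.235, -0.972) = (-4.26, 35.3). Then |PE| = |E − P| = 35.5.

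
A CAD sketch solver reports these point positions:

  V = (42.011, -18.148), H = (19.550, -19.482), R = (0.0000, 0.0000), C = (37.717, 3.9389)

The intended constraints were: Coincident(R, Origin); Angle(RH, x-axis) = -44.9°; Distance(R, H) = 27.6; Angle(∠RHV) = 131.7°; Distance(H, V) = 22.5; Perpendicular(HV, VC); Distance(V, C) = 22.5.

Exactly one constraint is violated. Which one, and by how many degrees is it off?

Perpendicular(HV, VC) — off by 7.60°.

R = (0.00, 0.00) ✓; RH at -44.90° ✓; |RH| = 27.60 ✓; ∠RHV = 131.7° ✓; |HV| = 22.50 ✓; ∠(HV, VC) = 97.60° ✗; |VC| = 22.50 ✓.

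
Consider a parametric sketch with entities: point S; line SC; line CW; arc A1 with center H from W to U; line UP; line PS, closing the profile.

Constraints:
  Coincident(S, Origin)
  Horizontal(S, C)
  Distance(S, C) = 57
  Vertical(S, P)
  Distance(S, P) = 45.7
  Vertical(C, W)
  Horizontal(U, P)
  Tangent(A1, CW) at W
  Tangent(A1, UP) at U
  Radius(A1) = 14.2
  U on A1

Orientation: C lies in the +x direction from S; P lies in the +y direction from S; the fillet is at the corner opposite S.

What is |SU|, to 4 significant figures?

62.61

The virtual corner opposite S is at (57.00, 45.70). A1 meets CW tangentially, so HW is at right angles to CW and since A1 is tangent to UP there, HU ⟂ UP, with radius 14.2, so the center H sits 14.2 in from both sides at H = (42.80, 31.50). That places the tangent points at W = (57.00, 31.50) on CW and U = (42.80, 45.70) on UP. Then |SU| = |U − S| = 62.61.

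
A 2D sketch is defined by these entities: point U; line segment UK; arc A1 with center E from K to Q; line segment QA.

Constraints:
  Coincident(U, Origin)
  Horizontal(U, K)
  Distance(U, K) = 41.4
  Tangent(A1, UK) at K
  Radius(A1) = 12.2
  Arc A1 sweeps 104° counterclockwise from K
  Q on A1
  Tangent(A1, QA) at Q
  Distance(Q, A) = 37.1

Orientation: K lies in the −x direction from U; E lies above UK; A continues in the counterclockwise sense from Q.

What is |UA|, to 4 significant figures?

64.04

On A1, K sits at bearing -90° from E; a 104° counterclockwise sweep puts Q at bearing 14°, so Q = E + 12.2·(cos 14°, sin 14°) = (-29.56, 15.15). A1 meets QA tangentially, so EQ is at right angles to QA, so QA runs along (−sin 14°, cos 14°); with |QA| = 37.1, A = (-38.54, 51.15). Then |UA| = |A − U| = 64.04.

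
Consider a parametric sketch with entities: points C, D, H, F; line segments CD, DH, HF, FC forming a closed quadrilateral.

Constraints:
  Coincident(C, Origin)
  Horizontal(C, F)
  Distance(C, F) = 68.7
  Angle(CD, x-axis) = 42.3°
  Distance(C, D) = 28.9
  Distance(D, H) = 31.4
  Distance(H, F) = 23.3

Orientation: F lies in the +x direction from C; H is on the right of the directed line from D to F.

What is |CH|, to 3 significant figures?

45.4

C is at the origin; CF is horizontal with |CF| = 68.7 and F in +x, so F = (68.7, 0). CD runs at 42.3° with |CD| = 28.9, so D = (21.4, 19.5). H is determined by |DH| = 31.4 and |HF| = 23.3 together: it lies at the intersection of circle(D, 31.4) and circle(F, 23.3). With |DF| = 51.2, the foot of the radical line on DF is 29.9 from D and the perpendicular offset is √(31.4² − 29.9²) = 9.55. Taking the right-of-DF solution: H = (45.4, -0.754).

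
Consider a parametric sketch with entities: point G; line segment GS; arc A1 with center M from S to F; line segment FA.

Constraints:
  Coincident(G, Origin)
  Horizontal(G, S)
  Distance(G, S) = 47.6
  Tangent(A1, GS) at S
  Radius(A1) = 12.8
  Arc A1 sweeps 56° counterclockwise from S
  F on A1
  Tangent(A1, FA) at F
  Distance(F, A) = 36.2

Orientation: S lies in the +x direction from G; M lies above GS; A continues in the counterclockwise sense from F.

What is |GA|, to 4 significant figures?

86.18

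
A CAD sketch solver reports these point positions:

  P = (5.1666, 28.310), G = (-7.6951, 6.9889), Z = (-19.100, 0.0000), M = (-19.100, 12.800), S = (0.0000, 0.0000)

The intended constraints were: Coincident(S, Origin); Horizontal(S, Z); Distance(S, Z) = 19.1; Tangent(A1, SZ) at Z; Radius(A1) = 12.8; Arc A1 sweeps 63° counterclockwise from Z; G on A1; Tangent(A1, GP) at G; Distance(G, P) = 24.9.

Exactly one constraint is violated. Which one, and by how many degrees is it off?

Tangent(A1, GP) at G — off by 4.10°.

S = (0.00, 0.00) ✓; S.y = 0.00, Z.y = 0.00 ✓; |SZ| = 19.10 ✓; ∠(MZ, ZS) = 90.00° ✓; |MZ| = 12.80 ✓; bearing(M→G) − bearing(M→Z) = 63.00° ✓; |MG| = 12.80 ✓; ∠(MG, GP) = 94.10° ✗; |GP| = 24.90 ✓.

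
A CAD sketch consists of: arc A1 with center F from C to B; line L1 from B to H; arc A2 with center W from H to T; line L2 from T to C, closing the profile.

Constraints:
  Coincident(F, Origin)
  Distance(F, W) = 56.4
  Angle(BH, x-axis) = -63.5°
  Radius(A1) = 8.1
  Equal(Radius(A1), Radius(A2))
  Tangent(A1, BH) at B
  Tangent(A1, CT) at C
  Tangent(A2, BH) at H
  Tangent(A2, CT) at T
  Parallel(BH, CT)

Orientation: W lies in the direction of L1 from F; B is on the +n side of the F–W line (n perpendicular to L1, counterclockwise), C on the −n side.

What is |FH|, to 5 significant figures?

56.979

The slot axis is L1's direction at -63.5°, so u = (cos -63.5°, sin -63.5°) = (0.44620, -0.89493) and n = (−sin -63.5°, cos -63.5°) = (0.89493, 0.44620). F is at the origin and W lies 56.4 along u from F, so W = 56.4·u = (25.166, -50.474). Tangency of A1 to both parallel lines with radius 8.1 puts B and C at F ± 8.1·n: B = (7.2490, 3.6142), C = (-7.2490, -3.6142). Equal radii place H and T the same way about W: H = W + 8.1·n = (32.415, -46.860), T = W − 8.1·n = (17.917, -54.089). Then |FH| = |H − F| = 56.979.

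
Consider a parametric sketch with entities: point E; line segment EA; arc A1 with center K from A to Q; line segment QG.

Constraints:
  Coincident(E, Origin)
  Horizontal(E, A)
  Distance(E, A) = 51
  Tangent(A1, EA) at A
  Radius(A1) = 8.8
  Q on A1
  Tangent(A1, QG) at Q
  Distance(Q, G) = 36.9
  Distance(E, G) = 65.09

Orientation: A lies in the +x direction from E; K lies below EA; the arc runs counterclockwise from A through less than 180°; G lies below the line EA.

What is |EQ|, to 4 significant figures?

43.32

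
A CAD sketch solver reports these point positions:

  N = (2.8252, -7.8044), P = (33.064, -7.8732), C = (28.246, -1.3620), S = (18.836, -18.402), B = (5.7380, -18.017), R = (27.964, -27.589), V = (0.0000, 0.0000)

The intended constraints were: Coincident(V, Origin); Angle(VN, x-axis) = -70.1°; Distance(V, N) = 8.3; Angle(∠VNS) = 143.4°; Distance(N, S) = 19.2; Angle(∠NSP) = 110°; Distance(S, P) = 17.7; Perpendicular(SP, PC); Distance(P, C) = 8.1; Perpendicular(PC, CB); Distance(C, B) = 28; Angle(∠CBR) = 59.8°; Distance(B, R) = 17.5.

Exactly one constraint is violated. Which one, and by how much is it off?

Distance(B, R) = 17.5 — off by 6.70.

V = (0.00, 0.00) ✓; VN at -70.10° ✓; |VN| = 8.300 ✓; ∠VNS = 143.4° ✓; |NS| = 19.20 ✓; ∠NSP = 110.0° ✓; |SP| = 17.70 ✓; ∠(SP, PC) = 90.00° ✓; |PC| = 8.100 ✓; ∠(PC, CB) = 90.00° ✓; |CB| = 28.00 ✓; ∠CBR = 59.80° ✓; |BR| = 24.20 ✗.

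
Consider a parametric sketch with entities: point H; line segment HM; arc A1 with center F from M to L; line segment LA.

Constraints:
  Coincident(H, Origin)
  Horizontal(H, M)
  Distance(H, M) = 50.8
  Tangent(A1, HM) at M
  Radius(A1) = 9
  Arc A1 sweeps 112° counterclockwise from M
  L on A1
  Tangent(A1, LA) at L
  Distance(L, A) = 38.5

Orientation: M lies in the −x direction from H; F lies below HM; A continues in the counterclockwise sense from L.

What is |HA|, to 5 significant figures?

65.655

On A1, M sits at bearing 90° from F; a 112° counterclockwise sweep puts L at bearing 202°, so L = F + 9.0·(cos 202°, sin 202°) = (-59.145, -12.371). A1 meets LA tangentially, so FL is at right angles to LA, so LA runs along (−sin 202°, cos 202°); with |LA| = 38.5, A = (-44.722, -48.068). Then |HA| = |A − H| = 65.655.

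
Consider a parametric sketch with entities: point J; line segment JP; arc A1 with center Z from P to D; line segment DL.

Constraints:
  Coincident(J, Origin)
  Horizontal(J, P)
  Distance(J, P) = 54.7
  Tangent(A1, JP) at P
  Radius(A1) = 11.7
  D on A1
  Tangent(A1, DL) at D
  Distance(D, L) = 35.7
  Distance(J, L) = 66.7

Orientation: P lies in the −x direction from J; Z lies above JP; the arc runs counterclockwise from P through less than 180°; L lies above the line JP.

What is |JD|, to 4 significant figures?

44.87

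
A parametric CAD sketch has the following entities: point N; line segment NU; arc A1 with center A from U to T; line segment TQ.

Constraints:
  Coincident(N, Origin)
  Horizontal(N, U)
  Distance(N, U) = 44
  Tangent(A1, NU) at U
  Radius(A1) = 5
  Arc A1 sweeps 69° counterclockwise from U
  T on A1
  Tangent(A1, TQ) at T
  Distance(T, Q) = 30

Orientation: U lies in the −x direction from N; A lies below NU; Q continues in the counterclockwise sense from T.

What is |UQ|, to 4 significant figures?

34.82

N is at the origin; NU is horizontal with |NU| = 44.0 and U on the −x side, so U = (-44.00, 0.000). The tangent condition forces AU to be normal to NU, so A = U + (0, -5) = (-44.00, -5.000). On A1, U sits at bearing 90° from A; a 69° counterclockwise sweep puts T at bearing 159°, so T = A + 5.0·(cos 159°, sin 159°) = (-48.67, -3.208). Since A1 is tangent to TQ there, AT ⟂ TQ, so TQ runs along (−sin 159°, cos 159°); with |TQ| = 30.0, Q = (-59.42, -31.22). Then |UQ| = |Q − U| = 34.82.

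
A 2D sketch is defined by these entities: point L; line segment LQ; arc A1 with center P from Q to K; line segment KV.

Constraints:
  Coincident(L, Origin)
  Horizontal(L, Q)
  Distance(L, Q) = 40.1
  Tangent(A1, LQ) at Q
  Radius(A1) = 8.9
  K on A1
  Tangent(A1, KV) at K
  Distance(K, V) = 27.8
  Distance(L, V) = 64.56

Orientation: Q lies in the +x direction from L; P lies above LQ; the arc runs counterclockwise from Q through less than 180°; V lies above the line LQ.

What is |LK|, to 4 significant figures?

49.28

L is at the origin; LQ is horizontal with |LQ| = 40.1 and Q on the +x side, so Q = (40.10, 0.000). Tangency of A1 to LQ means the radius PQ is perpendicular to LQ, so P = Q + (0, 8.9) = (40.10, 8.900). Since PK ⟂ KV (tangency), |PV| = √(8.9² + 27.8²) = 29.19 regardless of where K sits on A1. So V lies on both circle(L, 64.56) and circle(P, 29.19); the above-LQ intersection is V = (54.81, 34.11). K is the foot of the tangent from V: K = (48.79, 6.971).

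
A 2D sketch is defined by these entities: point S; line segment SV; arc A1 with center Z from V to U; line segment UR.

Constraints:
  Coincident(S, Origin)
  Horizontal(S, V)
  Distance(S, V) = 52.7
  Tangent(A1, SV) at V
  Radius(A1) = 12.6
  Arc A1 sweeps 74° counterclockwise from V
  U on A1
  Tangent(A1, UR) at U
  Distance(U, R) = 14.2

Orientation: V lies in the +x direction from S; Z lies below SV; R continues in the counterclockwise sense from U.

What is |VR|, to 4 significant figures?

27.85

S is at the origin; S and V share the same y with |SV| = 52.7 and V on the +x side, so V = (52.70, 0.000). Since A1 is tangent to SV there, ZV ⟂ SV, so Z = V + (0, -12.6) = (52.70, -12.60). On A1, V sits at bearing 90° from Z; a 74° counterclockwise sweep puts U at bearing 164°, so U = Z + 12.6·(cos 164°, sin 164°) = (40.59, -9.127). Tangency of A1 to UR means the radius ZU is perpendicular to UR, so UR runs along (−sin 164°, cos 164°); with |UR| = 14.2, R = (36.67, -22.78). Then |VR| = |R − V| = 27.85.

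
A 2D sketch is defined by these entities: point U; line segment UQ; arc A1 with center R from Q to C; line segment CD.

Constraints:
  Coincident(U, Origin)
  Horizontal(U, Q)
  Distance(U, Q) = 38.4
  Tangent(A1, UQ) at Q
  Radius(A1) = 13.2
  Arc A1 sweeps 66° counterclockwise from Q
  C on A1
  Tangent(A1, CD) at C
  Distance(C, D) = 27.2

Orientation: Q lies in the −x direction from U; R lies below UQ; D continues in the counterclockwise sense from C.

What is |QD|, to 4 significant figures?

40.03

U is at the origin; U and Q share the same y with |UQ| = 38.4 and Q on the −x side, so Q = (-38.40, 0.000). The tangent condition forces RQ to be normal to UQ, so R = Q + (0, -13.2) = (-38.40, -13.20). On A1, Q sits at bearing 90° from R; a 66° counterclockwise sweep puts C at bearing 156°, so C = R + 13.2·(cos 156°, sin 156°) = (-50.46, -7.831). The tangent condition forces RC to be normal to CD, so CD runs along (−sin 156°, cos 156°); with |CD| = 27.2, D = (-61.52, -32.68). Then |QD| = |D − Q| = 40.03.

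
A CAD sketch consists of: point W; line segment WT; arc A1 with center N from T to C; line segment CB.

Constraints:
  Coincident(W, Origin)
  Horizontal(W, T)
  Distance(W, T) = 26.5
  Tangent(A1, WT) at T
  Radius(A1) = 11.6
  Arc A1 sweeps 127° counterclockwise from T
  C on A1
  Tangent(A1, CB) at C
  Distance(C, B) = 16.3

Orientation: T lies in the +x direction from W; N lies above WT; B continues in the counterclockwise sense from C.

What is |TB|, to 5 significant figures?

31.604

W is at the origin; WT is horizontal with |WT| = 26.5 and T on the +x side, so T = (26.500, 0.0000). Tangency of A1 to WT means the radius NT is perpendicular to WT, so N = T + (0, 11.6) = (26.500, 11.600). On A1, T sits at bearing -90° from N; a 127° counterclockwise sweep puts C at bearing 37°, so C = N + 11.6·(cos 37°, sin 37°) = (35.764, 18.581). Tangency of A1 to CB means the radius NC is perpendicular to CB, so CB runs along (−sin 37°, cos 37°); with |CB| = 16.3, B = (25.955, 31.599). Then |TB| = |B − T| = 31.604.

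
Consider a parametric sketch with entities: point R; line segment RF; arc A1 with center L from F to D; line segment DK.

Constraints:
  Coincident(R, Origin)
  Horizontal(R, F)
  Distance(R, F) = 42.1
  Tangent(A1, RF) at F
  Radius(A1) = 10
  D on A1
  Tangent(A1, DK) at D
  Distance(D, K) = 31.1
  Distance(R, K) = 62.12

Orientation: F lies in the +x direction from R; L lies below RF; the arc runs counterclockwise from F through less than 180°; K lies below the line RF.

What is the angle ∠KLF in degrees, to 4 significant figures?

174.4°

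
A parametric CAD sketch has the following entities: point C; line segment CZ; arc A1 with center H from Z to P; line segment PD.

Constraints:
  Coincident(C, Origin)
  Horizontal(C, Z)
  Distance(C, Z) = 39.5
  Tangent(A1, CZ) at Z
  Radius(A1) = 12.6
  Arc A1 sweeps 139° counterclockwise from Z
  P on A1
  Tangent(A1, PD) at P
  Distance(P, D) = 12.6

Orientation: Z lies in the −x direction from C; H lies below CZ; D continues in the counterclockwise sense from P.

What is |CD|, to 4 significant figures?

48.85

On A1, Z sits at bearing 90° from H; a 139° counterclockwise sweep puts P at bearing 229°, so P = H + 12.6·(cos 229°, sin 229°) = (-47.77, -22.11). A1 meets PD tangentially, so HP is at right angles to PD, so PD runs along (−sin 229°, cos 229°); with |PD| = 12.6, D = (-38.26, -30.38). Then |CD| = |D − C| = 48.85.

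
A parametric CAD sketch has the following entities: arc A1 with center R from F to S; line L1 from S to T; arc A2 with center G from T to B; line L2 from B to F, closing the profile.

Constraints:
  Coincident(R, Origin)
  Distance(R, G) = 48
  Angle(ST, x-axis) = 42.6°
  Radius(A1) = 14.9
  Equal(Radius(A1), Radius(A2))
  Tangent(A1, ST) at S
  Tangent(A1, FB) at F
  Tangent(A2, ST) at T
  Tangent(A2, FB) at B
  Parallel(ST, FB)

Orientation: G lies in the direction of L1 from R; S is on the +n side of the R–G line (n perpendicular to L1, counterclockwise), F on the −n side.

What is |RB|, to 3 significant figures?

50.3

Tangency of A1 to both parallel lines with radius 14.9 puts S and F at R ± 14.9·n: S = (-10.1, 11.0), F = (10.1, -11.0). Equal radii place T and B the same way about G: T = G + 14.9·n = (25.2, 43.5), B = G − 14.9·n = (45.4, 21.5). Then |RB| = |B − R| = 50.3.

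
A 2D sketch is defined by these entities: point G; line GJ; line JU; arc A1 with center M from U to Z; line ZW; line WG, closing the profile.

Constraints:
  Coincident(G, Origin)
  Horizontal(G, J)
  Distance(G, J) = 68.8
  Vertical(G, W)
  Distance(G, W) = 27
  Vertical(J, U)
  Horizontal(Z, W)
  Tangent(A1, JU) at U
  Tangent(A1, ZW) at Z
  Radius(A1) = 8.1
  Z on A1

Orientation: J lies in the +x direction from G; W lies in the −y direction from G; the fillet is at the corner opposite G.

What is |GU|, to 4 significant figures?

71.35

The virtual corner opposite G is at (68.80, -27.00). Tangency of A1 to JU means the radius MU is perpendicular to JU and A1 meets ZW tangentially, so MZ is at right angles to ZW, with radius 8.1, so the center M sits 8.1 in from both sides at M = (60.70, -18.90). That places the tangent points at U = (68.80, -18.90) on JU and Z = (60.70, -27.00) on ZW. Then |GU| = |U − G| = 71.35.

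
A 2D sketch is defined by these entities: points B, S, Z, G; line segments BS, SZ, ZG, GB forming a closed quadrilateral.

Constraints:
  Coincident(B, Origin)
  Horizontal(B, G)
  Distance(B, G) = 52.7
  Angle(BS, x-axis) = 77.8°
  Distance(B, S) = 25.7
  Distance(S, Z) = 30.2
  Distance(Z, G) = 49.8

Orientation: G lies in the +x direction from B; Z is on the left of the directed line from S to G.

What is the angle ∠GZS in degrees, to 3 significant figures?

79.9°

Checks: |SZ| = 30.20 ✓; |ZG| = 49.80 ✓.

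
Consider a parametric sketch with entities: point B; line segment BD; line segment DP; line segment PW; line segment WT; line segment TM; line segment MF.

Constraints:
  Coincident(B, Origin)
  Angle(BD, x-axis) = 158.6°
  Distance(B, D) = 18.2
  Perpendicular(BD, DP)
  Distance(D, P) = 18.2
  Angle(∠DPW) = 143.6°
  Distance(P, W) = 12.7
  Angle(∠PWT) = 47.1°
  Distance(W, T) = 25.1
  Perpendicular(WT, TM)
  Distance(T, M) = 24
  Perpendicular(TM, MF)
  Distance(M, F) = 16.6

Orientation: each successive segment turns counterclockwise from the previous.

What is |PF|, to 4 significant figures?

14.70

WT is perpendicular to TM, so TM runs at 147.9°; with |TM| = 24.0, M = (-27.29, 11.44). TM ⟂ MF, so MF runs at -122.1°; with |MF| = 16.6, F = (-36.11, -2.618). Then |PF| = |F − P| = 14.70.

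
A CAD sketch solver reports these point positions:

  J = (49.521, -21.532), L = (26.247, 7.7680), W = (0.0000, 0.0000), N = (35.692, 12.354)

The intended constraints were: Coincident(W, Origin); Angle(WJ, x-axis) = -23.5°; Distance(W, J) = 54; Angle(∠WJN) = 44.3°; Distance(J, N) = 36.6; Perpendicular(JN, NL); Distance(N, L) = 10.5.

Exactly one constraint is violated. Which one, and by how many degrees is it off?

Perpendicular(JN, NL) — off by 3.70°.

W = (0.00, 0.00) ✓; WJ at -23.50° ✓; |WJ| = 54.00 ✓; ∠WJN = 44.30° ✓; |JN| = 36.60 ✓; ∠(JN, NL) = 93.70° ✗; |NL| = 10.50 ✓.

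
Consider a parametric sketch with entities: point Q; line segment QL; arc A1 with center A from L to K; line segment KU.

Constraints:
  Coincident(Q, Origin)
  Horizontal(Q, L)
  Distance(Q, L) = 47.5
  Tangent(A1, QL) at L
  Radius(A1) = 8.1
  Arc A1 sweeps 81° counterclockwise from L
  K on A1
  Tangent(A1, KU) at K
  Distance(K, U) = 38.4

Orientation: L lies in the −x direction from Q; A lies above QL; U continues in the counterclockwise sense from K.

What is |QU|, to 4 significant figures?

55.90

Q is at the origin; QL is horizontal with |QL| = 47.5 and L on the −x side, so L = (-47.50, 0.000). Tangency of A1 to QL means the radius AL is perpendicular to QL, so A = L + (0, 8.1) = (-47.50, 8.100). On A1, L sits at bearing -90° from A; an 81° counterclockwise sweep puts K at bearing -9°, so K = A + 8.1·(cos -9°, sin -9°) = (-39.50, 6.833). A1 meets KU tangentially, so AK is at right angles to KU, so KU runs along (−sin -9°, cos -9°); with |KU| = 38.4, U = (-33.49, 44.76). Then |QU| = |U − Q| = 55.90.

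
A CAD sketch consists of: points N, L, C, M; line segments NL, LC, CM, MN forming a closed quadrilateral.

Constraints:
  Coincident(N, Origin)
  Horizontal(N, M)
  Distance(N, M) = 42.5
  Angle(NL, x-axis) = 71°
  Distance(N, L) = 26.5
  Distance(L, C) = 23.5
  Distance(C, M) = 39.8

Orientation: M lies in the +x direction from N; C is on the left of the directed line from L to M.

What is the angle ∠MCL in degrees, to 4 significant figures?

78.87°

N is at the origin; NM is horizontal with |NM| = 42.5 and M in +x, so M = (42.5, 0). NL runs at 71.0° with |NL| = 26.5, so L = (8.628, 25.06). C is determined by |LC| = 23.5 and |CM| = 39.8 together: it lies at the intersection of circle(L, 23.5) and circle(M, 39.8). With |LM| = 42.13, the foot of the radical line on LM is 8.822 from L and the perpendicular offset is √(23.5² − 8.822²) = 21.78. Taking the left-of-LM solution: C = (28.67, 37.32).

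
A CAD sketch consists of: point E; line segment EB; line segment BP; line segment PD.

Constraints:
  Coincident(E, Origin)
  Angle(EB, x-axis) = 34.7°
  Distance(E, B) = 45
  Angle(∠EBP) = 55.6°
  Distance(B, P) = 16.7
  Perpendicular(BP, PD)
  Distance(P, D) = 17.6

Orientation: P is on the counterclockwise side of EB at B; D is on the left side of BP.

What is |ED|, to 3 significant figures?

21.4

E is at the origin; EB runs at 34.7° with length 45.0, so B = 45.0·(cos 34.7°, sin 34.7°) = (37.0, 25.6). ∠EBP = 55.6°, so BP runs at 34.7° + (180° − 55.6°) = 159° from the x-axis; with |BP| = 16.7, P = B + 16.7·(cos 159°, sin 159°) = (21.4, 31.6). BP ⟂ PD; with |PD| = 17.6 on the left of BP, D = P + 17.6·(-0.357, -0.934) = (15.1, 15.1). Then |ED| = |D − E| = 21.4.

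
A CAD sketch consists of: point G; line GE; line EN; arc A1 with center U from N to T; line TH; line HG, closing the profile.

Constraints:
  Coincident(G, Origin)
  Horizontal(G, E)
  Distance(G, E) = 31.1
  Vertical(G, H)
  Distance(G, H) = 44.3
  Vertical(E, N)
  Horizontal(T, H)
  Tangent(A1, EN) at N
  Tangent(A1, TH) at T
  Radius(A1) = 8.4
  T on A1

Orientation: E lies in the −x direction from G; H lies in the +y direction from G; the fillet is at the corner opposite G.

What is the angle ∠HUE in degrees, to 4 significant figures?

123.5°

G is at the origin; GE is horizontal with |GE| = 31.1 and E on the −x side, so E = (-31.10, 0.000). G and H share the same x with |GH| = 44.3 and H on the +y side, so H = (0.000, 44.30). The virtual corner opposite G is at (-31.10, 44.30). Since A1 is tangent to EN there, UN ⟂ EN and tangency of A1 to TH means the radius UT is perpendicular to TH, with radius 8.4, so the center U sits 8.4 in from both sides at U = (-22.70, 35.90). Then cos ∠HUE = UH·UE / (|UH||UE|), giving 123.5°.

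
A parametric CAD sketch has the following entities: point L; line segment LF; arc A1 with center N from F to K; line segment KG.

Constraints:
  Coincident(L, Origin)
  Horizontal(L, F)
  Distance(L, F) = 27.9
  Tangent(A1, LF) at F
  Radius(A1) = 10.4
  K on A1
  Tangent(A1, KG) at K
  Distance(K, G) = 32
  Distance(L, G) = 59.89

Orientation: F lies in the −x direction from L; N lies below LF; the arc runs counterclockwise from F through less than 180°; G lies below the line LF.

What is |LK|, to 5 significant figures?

38.874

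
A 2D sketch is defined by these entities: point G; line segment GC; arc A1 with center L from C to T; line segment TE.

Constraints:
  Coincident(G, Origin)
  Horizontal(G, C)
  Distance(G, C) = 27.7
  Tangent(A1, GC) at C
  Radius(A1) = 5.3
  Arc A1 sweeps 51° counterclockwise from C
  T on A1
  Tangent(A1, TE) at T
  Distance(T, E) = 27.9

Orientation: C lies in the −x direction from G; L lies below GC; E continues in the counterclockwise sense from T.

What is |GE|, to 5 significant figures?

54.747

G is at the origin; GC is horizontal with |GC| = 27.7 and C on the −x side, so C = (-27.700, 0.0000). The tangent condition forces LC to be normal to GC, so L = C + (0, -5.3) = (-27.700, -5.3000). On A1, C sits at bearing 90° from L; a 51° counterclockwise sweep puts T at bearing 141°, so T = L + 5.3·(cos 141°, sin 141°) = (-31.819, -1.9646). Tangency of A1 to TE means the radius LT is perpendicular to TE, so TE runs along (−sin 141°, cos 141°); with |TE| = 27.9, E = (-49.377, -23.647). Then |GE| = |E − G| = 54.747.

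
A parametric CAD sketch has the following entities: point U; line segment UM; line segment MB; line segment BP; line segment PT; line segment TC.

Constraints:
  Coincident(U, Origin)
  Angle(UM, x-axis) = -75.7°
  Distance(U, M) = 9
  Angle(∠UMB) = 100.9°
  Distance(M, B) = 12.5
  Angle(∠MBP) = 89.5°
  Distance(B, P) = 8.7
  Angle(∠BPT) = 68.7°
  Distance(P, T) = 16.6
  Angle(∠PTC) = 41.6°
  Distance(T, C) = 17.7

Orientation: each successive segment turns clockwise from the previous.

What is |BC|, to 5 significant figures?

3.6515

U is at the origin; UM runs at -75.7° with length 9.0, so M = (2.2230, -8.7211). ∠UMB = 100.9° gives MB at -154.80° from the x-axis; with |MB| = 12.5, B = (-9.0873, -14.043). ∠MBP = 89.5° gives BP at 114.70° from the x-axis; with |BP| = 8.7, P = (-12.723, -6.1394). ∠BPT = 68.7° gives PT at 3.4000° from the x-axis; with |PT| = 16.6, T = (3.8480, -5.1549). ∠PTC = 41.6° gives TC at -135.00° from the x-axis; with |TC| = 17.7, C = (-8.6678, -17.671). Then |BC| = |C − B| = 3.6515.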